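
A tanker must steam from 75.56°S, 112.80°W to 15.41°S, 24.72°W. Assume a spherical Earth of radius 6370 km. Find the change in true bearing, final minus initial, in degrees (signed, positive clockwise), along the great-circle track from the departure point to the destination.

At departure: θ₁ = atan2(sin Δλ cos φ₂, cos φ₁ sin φ₂ − sin φ₁ cos φ₂ cos Δλ) = 92.08°
At arrival: θ₂ = atan2(sin Δλ cos φ₁, −cos φ₂ sin φ₁ + sin φ₂ cos φ₁ cos Δλ) = 14.98°
Δθ = θ₂ − θ₁ = -77.1°

-77.1°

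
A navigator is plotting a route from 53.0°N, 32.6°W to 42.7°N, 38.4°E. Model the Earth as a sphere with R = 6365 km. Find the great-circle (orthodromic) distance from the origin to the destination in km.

cos σ = sin φ₁ sin φ₂ + cos φ₁ cos φ₂ cos Δλ
      = sin(53.00°)sin(42.70°) + cos(53.00°)cos(42.70°)cos(71.00°) = 0.6856
σ = 46.718° → d = Rσ = 6365·0.81537 = 5190 km

5190 km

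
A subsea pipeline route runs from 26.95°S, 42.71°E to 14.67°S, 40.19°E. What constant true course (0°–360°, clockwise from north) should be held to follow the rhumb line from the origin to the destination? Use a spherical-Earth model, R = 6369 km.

Δψ = ln[tan(π/4+φ₂/2)/tan(π/4+φ₁/2)] = +0.2299
Δλ = -0.0440 rad (taken the short way round)
course = atan2(Δλ, Δψ) = 349.17°

349.2°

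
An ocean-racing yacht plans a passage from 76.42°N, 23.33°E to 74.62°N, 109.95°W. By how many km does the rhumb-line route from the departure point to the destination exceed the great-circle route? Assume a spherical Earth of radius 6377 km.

755 km

Great circle: cos σ = sin φ₁ sin φ₂ + cos φ₁ cos φ₂ cos Δλ,  σ = 0.4634 rad → d_gc = 2955.1 km
Rhumb line: Δψ = -0.1258, q = Δφ/Δψ = 0.2497, d_rh = R√(Δφ²+q²Δλ²) = 3709.8 km
Excess = 3709.8 − 2955.1 = 754.7 ≈ 755 km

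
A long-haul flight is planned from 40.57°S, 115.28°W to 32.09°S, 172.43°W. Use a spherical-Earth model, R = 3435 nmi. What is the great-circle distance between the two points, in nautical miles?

2758 nmi

Haversine: a = sin²(Δφ/2)+cos φ₁ cos φ₂ sin²(Δλ/2) = 0.15270;  σ = 2·atan2(√a,√(1−a))
σ = 46.004° → d = Rσ = 3435·0.80293 = 2758 nmi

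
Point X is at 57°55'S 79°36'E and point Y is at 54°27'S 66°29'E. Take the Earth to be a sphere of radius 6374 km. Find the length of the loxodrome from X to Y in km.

Rhumb course C = atan2(Δλ, Δψ) with Δψ = ln[tan(π/4+φ₂/2)/tan(π/4+φ₁/2)] = +0.1088, Δλ = -0.2289 → C = 295.42°
d = R·|Δφ| / |cos C| = 6374·0.06050 / 0.42927 = 898 km

898 km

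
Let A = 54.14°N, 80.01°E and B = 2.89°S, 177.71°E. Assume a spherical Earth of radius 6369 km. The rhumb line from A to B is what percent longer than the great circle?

Great circle: σ = 1.6903 rad → d_gc = Rσ = 10765.7 km
Rhumb: Δφ = -0.9954, Δλ = +1.7052, Δψ = -1.1788, q = Δφ/Δψ = 0.8444 → d_rh = R√(Δφ²+q²Δλ²) = 11148.2 km
Excess = (11148.2 − 10765.7) / 10765.7 = 382.5 / 10765.7 = 3.553% ≈ 3.6%

3.6%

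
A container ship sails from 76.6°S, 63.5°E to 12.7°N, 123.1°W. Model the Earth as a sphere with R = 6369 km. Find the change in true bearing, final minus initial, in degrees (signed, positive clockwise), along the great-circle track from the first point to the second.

-171.1°

Initial bearing θ₁ = atan2(sin Δλ cos φ₂, cos φ₁ sin φ₂ − sin φ₁ cos φ₂ cos Δλ) = 172.83°
Final bearing θ₂ = (initial bearing from the destination back to the start) + 180° = 1.70°
Δθ = θ₂ − θ₁ = -171.1°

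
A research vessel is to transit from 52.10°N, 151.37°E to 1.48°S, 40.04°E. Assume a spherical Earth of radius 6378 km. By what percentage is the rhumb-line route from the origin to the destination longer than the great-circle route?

4.8%

Great circle: σ = 1.8170 rad → d_gc = Rσ = 11589.0 km
Rhumb: Δφ = -0.9351, Δλ = -1.9431, Δψ = -1.0948, q = Δφ/Δψ = 0.8541 → d_rh = R√(Δφ²+q²Δλ²) = 12150.1 km
Excess = (12150.1 − 11589.0) / 11589.0 = 561.1 / 11589.0 = 4.84% ≈ 4.8%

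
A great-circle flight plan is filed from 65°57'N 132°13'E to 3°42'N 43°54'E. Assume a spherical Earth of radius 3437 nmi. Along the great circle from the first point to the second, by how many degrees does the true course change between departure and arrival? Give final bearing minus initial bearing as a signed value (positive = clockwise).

At departure: θ₁ = atan2(sin Δλ cos φ₂, cos φ₁ sin φ₂ − sin φ₁ cos φ₂ cos Δλ) = 269.97°
At arrival: θ₂ = atan2(sin Δλ cos φ₁, −cos φ₂ sin φ₁ + sin φ₂ cos φ₁ cos Δλ) = 204.10°
Δθ = θ₂ − θ₁ = -65.9°

-65.9°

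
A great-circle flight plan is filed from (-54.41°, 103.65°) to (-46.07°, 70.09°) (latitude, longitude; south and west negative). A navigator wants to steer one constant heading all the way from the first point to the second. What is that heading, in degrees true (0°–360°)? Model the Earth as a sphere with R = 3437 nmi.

Δψ = ln[tan(π/4+φ₂/2)/tan(π/4+φ₁/2)] = +0.2284
Δλ = -0.5857 rad (taken the short way round)
course = atan2(Δλ, Δψ) = 291.30°

291.3°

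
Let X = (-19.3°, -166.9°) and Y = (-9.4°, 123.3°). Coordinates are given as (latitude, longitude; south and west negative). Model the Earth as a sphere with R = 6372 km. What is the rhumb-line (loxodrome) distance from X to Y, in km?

Δψ = ln[tan(π/4+φ₂/2)/tan(π/4+φ₁/2)] = +0.1786;  Δφ = +0.1728 rad,  Δλ = -1.2182 rad
q = Δφ/Δψ = 0.9674
d = R·√(Δφ² + q²Δλ²) = 6372·1.19117 = 7590 km

7590 km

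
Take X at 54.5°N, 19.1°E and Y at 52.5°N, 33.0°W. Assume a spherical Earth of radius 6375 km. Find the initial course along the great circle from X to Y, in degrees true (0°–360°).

N = sin Δλ·cos φ₂ = -0.4804;  D = cos φ₁ sin φ₂ − sin φ₁ cos φ₂ cos Δλ = +0.1563
initial course = atan2(N, D) = 288.02°

288.0°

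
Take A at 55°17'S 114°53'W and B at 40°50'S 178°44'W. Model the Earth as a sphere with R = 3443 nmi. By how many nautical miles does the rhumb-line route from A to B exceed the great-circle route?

Great circle: cos σ = sin φ₁ sin φ₂ + cos φ₁ cos φ₂ cos Δλ,  σ = 0.7563 rad → d_gc = 2604.0 nmi
Rhumb line: Δψ = +0.3809, q = Δφ/Δψ = 0.6622, d_rh = R√(Δφ²+q²Δλ²) = 2684.9 nmi
Excess = 2684.9 − 2604.0 = 80.9 ≈ 81 nmi

81 nmi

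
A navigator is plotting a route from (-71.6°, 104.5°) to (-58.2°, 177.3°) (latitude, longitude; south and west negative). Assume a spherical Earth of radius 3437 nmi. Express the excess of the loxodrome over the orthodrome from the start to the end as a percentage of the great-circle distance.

Great circle: σ = 0.5440 rad → d_gc = Rσ = 1869.8 nmi
Rhumb: Δφ = +0.2339, Δλ = +1.2706, Δψ = +0.5646, q = Δφ/Δψ = 0.4142 → d_rh = R√(Δφ²+q²Δλ²) = 1979.5 nmi
Excess = (1979.5 − 1869.8) / 1869.8 = 109.7 / 1869.8 = 5.87% ≈ 5.9%

5.9%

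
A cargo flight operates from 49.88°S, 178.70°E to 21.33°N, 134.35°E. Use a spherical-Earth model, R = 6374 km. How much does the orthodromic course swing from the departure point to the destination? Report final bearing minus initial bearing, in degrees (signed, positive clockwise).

+14.1°

At departure: θ₁ = atan2(sin Δλ cos φ₂, cos φ₁ sin φ₂ − sin φ₁ cos φ₂ cos Δλ) = 318.80°
At arrival: θ₂ = atan2(sin Δλ cos φ₁, −cos φ₂ sin φ₁ + sin φ₂ cos φ₁ cos Δλ) = 332.89°
Δθ = θ₂ − θ₁ = +14.1°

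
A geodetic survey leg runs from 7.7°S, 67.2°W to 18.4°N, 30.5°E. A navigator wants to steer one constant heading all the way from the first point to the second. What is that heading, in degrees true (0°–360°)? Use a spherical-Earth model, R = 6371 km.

Meridional parts: M(φ₁)=-0.1348, M(φ₂)=+0.3268 → ΔM = +0.4616;  Δλ = +1.7052 rad
tan C = Δλ / ΔM = +3.6940 → C = 74.85°

74.9°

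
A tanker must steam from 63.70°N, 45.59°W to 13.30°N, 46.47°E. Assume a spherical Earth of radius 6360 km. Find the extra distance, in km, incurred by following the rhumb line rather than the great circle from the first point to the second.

483 km

Great circle: cos σ = sin φ₁ sin φ₂ + cos φ₁ cos φ₂ cos Δλ,  σ = 1.3789 rad → d_gc = 8769.7 km
Rhumb line: Δψ = -1.2198, q = Δφ/Δψ = 0.7211, d_rh = R√(Δφ²+q²Δλ²) = 9252.4 km
Excess = 9252.4 − 8769.7 = 482.7 ≈ 483 km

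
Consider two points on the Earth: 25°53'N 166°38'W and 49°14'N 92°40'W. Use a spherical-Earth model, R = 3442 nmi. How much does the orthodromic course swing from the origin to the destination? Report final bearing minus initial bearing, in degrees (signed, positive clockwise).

At departure: θ₁ = atan2(sin Δλ cos φ₂, cos φ₁ sin φ₂ − sin φ₁ cos φ₂ cos Δλ) = 46.16°
At arrival: θ₂ = atan2(sin Δλ cos φ₁, −cos φ₂ sin φ₁ + sin φ₂ cos φ₁ cos Δλ) = 96.39°
Δθ = θ₂ − θ₁ = +50.2°

+50.2°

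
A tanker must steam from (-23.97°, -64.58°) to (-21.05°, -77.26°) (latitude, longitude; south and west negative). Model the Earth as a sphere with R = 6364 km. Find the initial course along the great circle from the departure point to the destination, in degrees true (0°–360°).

N = sin Δλ·cos φ₂ = -0.2049;  D = cos φ₁ sin φ₂ − sin φ₁ cos φ₂ cos Δλ = +0.0417
initial course = atan2(N, D) = 281.50°

281.5°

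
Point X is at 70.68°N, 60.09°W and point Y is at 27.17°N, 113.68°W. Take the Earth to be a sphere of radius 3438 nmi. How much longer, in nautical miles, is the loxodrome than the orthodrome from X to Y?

Great circle: cos σ = sin φ₁ sin φ₂ + cos φ₁ cos φ₂ cos Δλ,  σ = 0.9202 rad → d_gc = 3163.8 nmi
Rhumb line: Δψ = -1.2776, q = Δφ/Δψ = 0.5944, d_rh = R√(Δφ²+q²Δλ²) = 3235.6 nmi
Excess = 3235.6 − 3163.8 = 71.8 ≈ 72 nmi

72 nmi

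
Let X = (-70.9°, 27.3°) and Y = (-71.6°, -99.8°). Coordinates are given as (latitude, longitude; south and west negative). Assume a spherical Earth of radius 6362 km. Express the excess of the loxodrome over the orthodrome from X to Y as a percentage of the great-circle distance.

22.1%

Great circle: σ = 0.5839 rad → d_gc = Rσ = 3714.6 km
Rhumb: Δφ = -0.0122, Δλ = -2.2183, Δψ = -0.0380, q = Δφ/Δψ = 0.3214 → d_rh = R√(Δφ²+q²Δλ²) = 4536.6 km
Excess = (4536.6 − 3714.6) / 3714.6 = 822.0 / 3714.6 = 22.13% ≈ 22.1%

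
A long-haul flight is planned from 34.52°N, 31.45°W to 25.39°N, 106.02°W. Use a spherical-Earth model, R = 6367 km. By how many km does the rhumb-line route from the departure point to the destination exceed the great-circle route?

145 km

Great circle: cos σ = sin φ₁ sin φ₂ + cos φ₁ cos φ₂ cos Δλ,  σ = 1.1141 rad → d_gc = 7093.2 km
Rhumb line: Δψ = -0.1842, q = Δφ/Δψ = 0.8649, d_rh = R√(Δφ²+q²Δλ²) = 7238.5 km
Excess = 7238.5 − 7093.2 = 145.3 ≈ 145 km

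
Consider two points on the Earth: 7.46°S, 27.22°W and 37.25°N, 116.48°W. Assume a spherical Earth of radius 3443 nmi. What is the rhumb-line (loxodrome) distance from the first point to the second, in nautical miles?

Rhumb course C = atan2(Δλ, Δψ) with Δψ = ln[tan(π/4+φ₂/2)/tan(π/4+φ₁/2)] = +0.8320, Δλ = -1.5579 → C = 298.11°
d = R·|Δφ| / |cos C| = 3443·0.78034 / 0.47110 = 5703 nmi

5703 nmi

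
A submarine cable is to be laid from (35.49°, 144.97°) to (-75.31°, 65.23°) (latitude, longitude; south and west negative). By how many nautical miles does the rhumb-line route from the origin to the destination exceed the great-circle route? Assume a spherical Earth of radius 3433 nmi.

Great circle: cos σ = sin φ₁ sin φ₂ + cos φ₁ cos φ₂ cos Δλ,  σ = 2.1233 rad → d_gc = 7289.2 nmi
Rhumb line: Δψ = -2.7120, q = Δφ/Δψ = 0.7131, d_rh = R√(Δφ²+q²Δλ²) = 7461.9 nmi
Excess = 7461.9 − 7289.2 = 172.7 ≈ 173 nmi

173 nmi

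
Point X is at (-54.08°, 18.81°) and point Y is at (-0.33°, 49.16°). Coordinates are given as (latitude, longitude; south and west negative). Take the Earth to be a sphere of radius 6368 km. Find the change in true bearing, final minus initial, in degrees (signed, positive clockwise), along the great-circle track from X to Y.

-15.8°

Initial bearing θ₁ = atan2(sin Δλ cos φ₂, cos φ₁ sin φ₂ − sin φ₁ cos φ₂ cos Δλ) = 36.00°
Final bearing θ₂ = (initial bearing from the destination back to the start) + 180° = 20.17°
Δθ = θ₂ − θ₁ = -15.8°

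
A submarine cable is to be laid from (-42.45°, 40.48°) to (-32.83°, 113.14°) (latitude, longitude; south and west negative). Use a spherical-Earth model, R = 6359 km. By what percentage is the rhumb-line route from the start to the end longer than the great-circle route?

Great circle: σ = 0.9876 rad → d_gc = Rσ = 6280.0 km
Rhumb: Δφ = +0.1679, Δλ = +1.2682, Δψ = +0.2126, q = Δφ/Δψ = 0.7898 → d_rh = R√(Δφ²+q²Δλ²) = 6458.2 km
Excess = (6458.2 − 6280.0) / 6280.0 = 178.2 / 6280.0 = 2.84% ≈ 2.8%

2.8%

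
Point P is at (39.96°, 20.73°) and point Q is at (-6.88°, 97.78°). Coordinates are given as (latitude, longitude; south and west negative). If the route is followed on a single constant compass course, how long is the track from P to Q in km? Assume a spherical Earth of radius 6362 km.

9481 km

Δψ = ln[tan(π/4+φ₂/2)/tan(π/4+φ₁/2)] = -0.8824;  Δφ = -0.8175 rad,  Δλ = +1.3448 rad
q = Δφ/Δψ = 0.9265
d = R·√(Δφ² + q²Δλ²) = 6362·1.49019 = 9481 km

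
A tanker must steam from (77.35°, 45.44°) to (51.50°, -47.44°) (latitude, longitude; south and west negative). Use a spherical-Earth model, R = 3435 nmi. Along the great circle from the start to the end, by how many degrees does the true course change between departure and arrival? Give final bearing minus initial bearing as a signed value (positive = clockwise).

Initial bearing θ₁ = atan2(sin Δλ cos φ₂, cos φ₁ sin φ₂ − sin φ₁ cos φ₂ cos Δλ) = 287.99°
Final bearing θ₂ = (initial bearing from the destination back to the start) + 180° = 199.55°
Δθ = θ₂ − θ₁ = -88.4°

-88.4°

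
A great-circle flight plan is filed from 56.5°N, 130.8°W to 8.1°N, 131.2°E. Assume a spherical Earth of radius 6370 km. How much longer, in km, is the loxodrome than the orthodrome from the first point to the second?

Great circle: cos σ = sin φ₁ sin φ₂ + cos φ₁ cos φ₂ cos Δλ,  σ = 1.5293 rad → d_gc = 9741.9 km
Rhumb line: Δψ = -1.0589, q = Δφ/Δψ = 0.7977, d_rh = R√(Δφ²+q²Δλ²) = 10222.6 km
Excess = 10222.6 − 9741.9 = 480.7 ≈ 481 km

481 km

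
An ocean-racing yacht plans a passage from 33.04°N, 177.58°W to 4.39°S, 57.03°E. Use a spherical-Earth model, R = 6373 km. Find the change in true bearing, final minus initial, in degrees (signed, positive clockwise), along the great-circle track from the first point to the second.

Initial bearing θ₁ = atan2(sin Δλ cos φ₂, cos φ₁ sin φ₂ − sin φ₁ cos φ₂ cos Δλ) = 287.14°
Final bearing θ₂ = (initial bearing from the destination back to the start) + 180° = 233.46°
Δθ = θ₂ − θ₁ = -53.7°

-53.7°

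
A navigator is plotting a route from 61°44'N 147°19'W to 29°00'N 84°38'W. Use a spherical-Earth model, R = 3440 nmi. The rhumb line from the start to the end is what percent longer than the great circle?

Great circle: σ = 0.9058 rad → d_gc = Rσ = 3115.9 nmi
Rhumb: Δφ = -0.5713, Δλ = +1.0940, Δψ = -0.8499, q = Δφ/Δψ = 0.6722 → d_rh = R√(Δφ²+q²Δλ²) = 3203.6 nmi
Excess = (3203.6 − 3115.9) / 3115.9 = 87.7 / 3115.9 = 2.81% ≈ 2.8%

2.8%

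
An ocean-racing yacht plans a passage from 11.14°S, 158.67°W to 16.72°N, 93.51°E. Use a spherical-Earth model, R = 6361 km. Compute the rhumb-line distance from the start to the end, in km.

12235 km

Δψ = ln[tan(π/4+φ₂/2)/tan(π/4+φ₁/2)] = +0.4917;  Δφ = +0.4862 rad,  Δλ = -1.8818 rad
q = Δφ/Δψ = 0.9889
d = R·√(Δφ² + q²Δλ²) = 6361·1.92336 = 12235 km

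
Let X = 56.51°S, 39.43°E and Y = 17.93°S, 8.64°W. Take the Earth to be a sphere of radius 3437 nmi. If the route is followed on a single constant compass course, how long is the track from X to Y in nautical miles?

Δψ = ln[tan(π/4+φ₂/2)/tan(π/4+φ₁/2)] = +0.8829;  Δφ = +0.6733 rad,  Δλ = -0.8390 rad
q = Δφ/Δψ = 0.7627
d = R·√(Δφ² + q²Δλ²) = 3437·0.92887 = 3193 nmi

3193 nmi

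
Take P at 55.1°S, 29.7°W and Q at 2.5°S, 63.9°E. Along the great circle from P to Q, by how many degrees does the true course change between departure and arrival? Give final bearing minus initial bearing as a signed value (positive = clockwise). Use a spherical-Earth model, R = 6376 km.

Initial bearing θ₁ = atan2(sin Δλ cos φ₂, cos φ₁ sin φ₂ − sin φ₁ cos φ₂ cos Δλ) = 94.38°
Final bearing θ₂ = (initial bearing from the destination back to the start) + 180° = 34.82°
Δθ = θ₂ − θ₁ = -59.6°

-59.6°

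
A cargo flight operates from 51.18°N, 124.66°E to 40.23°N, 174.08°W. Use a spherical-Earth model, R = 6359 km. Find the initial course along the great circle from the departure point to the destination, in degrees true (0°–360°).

79.9°

θ = atan2( sin Δλ·cos φ₂ ,  cos φ₁ sin φ₂ − sin φ₁ cos φ₂ cos Δλ )
  = atan2(+0.6694, +0.1189) = 79.93°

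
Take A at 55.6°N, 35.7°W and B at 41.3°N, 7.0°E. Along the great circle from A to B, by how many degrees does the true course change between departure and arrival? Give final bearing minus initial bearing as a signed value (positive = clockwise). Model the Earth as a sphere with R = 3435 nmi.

+32.9°

Initial bearing θ₁ = atan2(sin Δλ cos φ₂, cos φ₁ sin φ₂ − sin φ₁ cos φ₂ cos Δλ) = 99.22°
Final bearing θ₂ = (initial bearing from the destination back to the start) + 180° = 132.07°
Δθ = θ₂ − θ₁ = +32.9°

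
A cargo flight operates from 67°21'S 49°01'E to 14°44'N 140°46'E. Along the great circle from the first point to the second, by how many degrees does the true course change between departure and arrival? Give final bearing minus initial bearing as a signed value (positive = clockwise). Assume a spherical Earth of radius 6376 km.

Initial bearing θ₁ = atan2(sin Δλ cos φ₂, cos φ₁ sin φ₂ − sin φ₁ cos φ₂ cos Δλ) = 85.82°
Final bearing θ₂ = (initial bearing from the destination back to the start) + 180° = 23.40°
Δθ = θ₂ − θ₁ = -62.4°

-62.4°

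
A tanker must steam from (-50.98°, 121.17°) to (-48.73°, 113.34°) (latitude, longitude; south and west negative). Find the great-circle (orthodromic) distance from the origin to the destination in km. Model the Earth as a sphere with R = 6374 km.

Haversine: a = sin²(Δφ/2)+cos φ₁ cos φ₂ sin²(Δλ/2) = 0.00232;  σ = 2·atan2(√a,√(1−a))
σ = 5.523° → d = Rσ = 6374·0.09640 = 614 km

614 km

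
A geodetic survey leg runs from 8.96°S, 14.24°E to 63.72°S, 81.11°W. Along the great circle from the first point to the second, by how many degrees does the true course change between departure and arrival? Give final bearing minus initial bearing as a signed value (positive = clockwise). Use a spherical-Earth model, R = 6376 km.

+72.5°

Initial bearing θ₁ = atan2(sin Δλ cos φ₂, cos φ₁ sin φ₂ − sin φ₁ cos φ₂ cos Δλ) = 206.30°
Final bearing θ₂ = (initial bearing from the destination back to the start) + 180° = 278.76°
Δθ = θ₂ − θ₁ = +72.5°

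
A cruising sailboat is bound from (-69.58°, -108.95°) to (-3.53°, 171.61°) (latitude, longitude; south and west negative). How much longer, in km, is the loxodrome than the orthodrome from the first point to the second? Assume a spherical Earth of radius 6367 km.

355 km

Great circle: cos σ = sin φ₁ sin φ₂ + cos φ₁ cos φ₂ cos Δλ,  σ = 1.4490 rad → d_gc = 9225.6 km
Rhumb line: Δψ = +1.6525, q = Δφ/Δψ = 0.6976, d_rh = R√(Δφ²+q²Δλ²) = 9581.0 km
Excess = 9581.0 − 9225.6 = 355.4 ≈ 355 km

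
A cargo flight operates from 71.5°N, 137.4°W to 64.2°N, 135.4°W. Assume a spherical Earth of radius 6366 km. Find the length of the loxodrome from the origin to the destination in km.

Δψ = ln[tan(π/4+φ₂/2)/tan(π/4+φ₁/2)] = -0.3410;  Δφ = -0.1274 rad,  Δλ = +0.0349 rad
q = Δφ/Δψ = 0.3737
d = R·√(Δφ² + q²Δλ²) = 6366·0.12807 = 815 km

815 km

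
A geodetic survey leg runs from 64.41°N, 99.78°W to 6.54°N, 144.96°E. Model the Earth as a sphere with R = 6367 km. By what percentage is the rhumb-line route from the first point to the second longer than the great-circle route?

Great circle: σ = 1.6513 rad → d_gc = Rσ = 10513.7 km
Rhumb: Δφ = -1.0100, Δλ = -2.0117, Δψ = -1.3680, q = Δφ/Δψ = 0.7383 → d_rh = R√(Δφ²+q²Δλ²) = 11436.3 km
Excess = (11436.3 − 10513.7) / 10513.7 = 922.6 / 10513.7 = 8.78% ≈ 8.8%

8.8%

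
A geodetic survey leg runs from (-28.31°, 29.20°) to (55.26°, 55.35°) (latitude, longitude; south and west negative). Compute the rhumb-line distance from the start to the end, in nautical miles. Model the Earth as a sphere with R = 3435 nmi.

Δψ = ln[tan(π/4+φ₂/2)/tan(π/4+φ₁/2)] = +1.6777;  Δφ = +1.4586 rad,  Δλ = +0.4564 rad
q = Δφ/Δψ = 0.8694
d = R·√(Δφ² + q²Δλ²) = 3435·1.51158 = 5192 nmi

5192 nmi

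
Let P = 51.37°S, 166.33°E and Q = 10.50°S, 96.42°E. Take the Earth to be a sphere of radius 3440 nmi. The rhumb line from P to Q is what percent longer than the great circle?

2.0%

Great circle: σ = 1.2098 rad → d_gc = Rσ = 4161.7 nmi
Rhumb: Δφ = +0.7133, Δλ = -1.2202, Δψ = +0.8641, q = Δφ/Δψ = 0.8255 → d_rh = R√(Δφ²+q²Δλ²) = 4245.7 nmi
Excess = (4245.7 − 4161.7) / 4161.7 = 84.0 / 4161.7 = 2.02% ≈ 2.0%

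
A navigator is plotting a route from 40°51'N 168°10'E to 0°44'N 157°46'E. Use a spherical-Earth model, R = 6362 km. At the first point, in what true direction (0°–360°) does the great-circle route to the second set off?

N = sin Δλ·cos φ₂ = -0.1805;  D = cos φ₁ sin φ₂ − sin φ₁ cos φ₂ cos Δλ = -0.6336
initial course = atan2(N, D) = 195.90°

195.9°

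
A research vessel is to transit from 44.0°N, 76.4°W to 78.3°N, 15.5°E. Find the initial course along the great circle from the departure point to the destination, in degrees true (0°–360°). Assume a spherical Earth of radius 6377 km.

N = sin Δλ·cos φ₂ = +0.2027;  D = cos φ₁ sin φ₂ − sin φ₁ cos φ₂ cos Δλ = +0.7091
initial course = atan2(N, D) = 15.95°

16.0°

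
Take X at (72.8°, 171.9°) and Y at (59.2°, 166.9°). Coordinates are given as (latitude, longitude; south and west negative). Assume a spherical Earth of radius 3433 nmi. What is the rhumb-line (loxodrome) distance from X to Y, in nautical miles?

Δψ = ln[tan(π/4+φ₂/2)/tan(π/4+φ₁/2)] = -0.5996;  Δφ = -0.2374 rad,  Δλ = -0.0873 rad
q = Δφ/Δψ = 0.3959
d = R·√(Δφ² + q²Δλ²) = 3433·0.23987 = 823 nmi

823 nmi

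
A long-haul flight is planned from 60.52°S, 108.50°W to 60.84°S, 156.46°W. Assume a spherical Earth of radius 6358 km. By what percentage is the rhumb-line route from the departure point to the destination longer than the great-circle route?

Great circle: σ = 0.4007 rad → d_gc = Rσ = 2547.9 km
Rhumb: Δφ = -0.0056, Δλ = -0.8371, Δψ = -0.0114, q = Δφ/Δψ = 0.4897 → d_rh = R√(Δφ²+q²Δλ²) = 2606.3 km
Excess = (2606.3 − 2547.9) / 2547.9 = 58.4 / 2547.9 = 2.29% ≈ 2.3%

2.3%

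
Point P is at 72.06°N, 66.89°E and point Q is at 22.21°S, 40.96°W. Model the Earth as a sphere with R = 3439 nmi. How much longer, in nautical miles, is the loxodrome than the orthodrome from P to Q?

390 nmi

Great circle: cos σ = sin φ₁ sin φ₂ + cos φ₁ cos φ₂ cos Δλ,  σ = 2.0342 rad → d_gc = 6995.8 nmi
Rhumb line: Δψ = -2.2439, q = Δφ/Δψ = 0.7333, d_rh = R√(Δφ²+q²Δλ²) = 7385.6 nmi
Excess = 7385.6 − 6995.8 = 389.8 ≈ 390 nmi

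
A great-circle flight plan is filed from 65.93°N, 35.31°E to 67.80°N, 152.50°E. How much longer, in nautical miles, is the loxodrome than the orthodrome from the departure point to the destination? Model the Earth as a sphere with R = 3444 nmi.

Great circle: cos σ = sin φ₁ sin φ₂ + cos φ₁ cos φ₂ cos Δλ,  σ = 0.6842 rad → d_gc = 2356.3 nmi
Rhumb line: Δψ = +0.0831, q = Δφ/Δψ = 0.3927, d_rh = R√(Δφ²+q²Δλ²) = 2768.5 nmi
Excess = 2768.5 − 2356.3 = 412.2 ≈ 412 nmi

412 nmi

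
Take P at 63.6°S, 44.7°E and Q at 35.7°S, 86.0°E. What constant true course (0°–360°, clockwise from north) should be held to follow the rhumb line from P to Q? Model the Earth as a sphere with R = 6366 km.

Meridional parts: M(φ₁)=-1.4501, M(φ₂)=-0.6678 → ΔM = +0.7823;  Δλ = +0.7208 rad
tan C = Δλ / ΔM = +0.9214 → C = 42.66°

42.7°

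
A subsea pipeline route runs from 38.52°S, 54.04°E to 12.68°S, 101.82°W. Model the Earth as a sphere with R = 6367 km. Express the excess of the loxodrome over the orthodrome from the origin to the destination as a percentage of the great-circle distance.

13.8%

Great circle: σ = 2.1650 rad → d_gc = Rσ = 13784.6 km
Rhumb: Δφ = +0.4510, Δλ = -2.7203, Δψ = +0.5064, q = Δφ/Δψ = 0.8906 → d_rh = R√(Δφ²+q²Δλ²) = 15689.6 km
Excess = (15689.6 − 13784.6) / 13784.6 = 1905.0 / 13784.6 = 13.82% ≈ 13.8%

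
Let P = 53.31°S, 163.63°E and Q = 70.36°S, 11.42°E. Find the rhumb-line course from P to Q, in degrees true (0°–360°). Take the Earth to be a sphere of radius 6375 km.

256.2°

Meridional parts: M(φ₁)=-1.1039, M(φ₂)=-1.7539 → ΔM = -0.6501;  Δλ = -2.6566 rad
tan C = Δλ / ΔM = +4.0865 → C = 256.25°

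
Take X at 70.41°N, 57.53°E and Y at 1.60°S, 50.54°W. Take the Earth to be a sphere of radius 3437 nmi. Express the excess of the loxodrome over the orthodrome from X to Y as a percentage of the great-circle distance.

7.5%

Great circle: σ = 1.7014 rad → d_gc = Rσ = 5847.8 nmi
Rhumb: Δφ = -1.2568, Δλ = -1.8862, Δψ = -1.7845, q = Δφ/Δψ = 0.7043 → d_rh = R√(Δφ²+q²Δλ²) = 6285.4 nmi
Excess = (6285.4 − 5847.8) / 5847.8 = 437.6 / 5847.8 = 7.48% ≈ 7.5%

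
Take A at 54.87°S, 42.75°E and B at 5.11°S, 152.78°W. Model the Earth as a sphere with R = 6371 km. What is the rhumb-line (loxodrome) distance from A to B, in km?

Δψ = ln[tan(π/4+φ₂/2)/tan(π/4+φ₁/2)] = +1.0610;  Δφ = +0.8685 rad,  Δλ = +2.8705 rad
q = Δφ/Δψ = 0.8186
d = R·√(Δφ² + q²Δλ²) = 6371·2.50507 = 15960 km

15960 km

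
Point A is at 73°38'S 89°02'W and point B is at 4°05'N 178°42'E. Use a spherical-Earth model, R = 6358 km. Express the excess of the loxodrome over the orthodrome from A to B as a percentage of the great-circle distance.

5.3%

Great circle: σ = 1.6503 rad → d_gc = Rσ = 10492.7 km
Rhumb: Δφ = +1.3564, Δλ = -1.6104, Δψ = +2.0106, q = Δφ/Δψ = 0.6746 → d_rh = R√(Δφ²+q²Δλ²) = 11049.2 km
Excess = (11049.2 − 10492.7) / 10492.7 = 556.5 / 10492.7 = 5.30% ≈ 5.3%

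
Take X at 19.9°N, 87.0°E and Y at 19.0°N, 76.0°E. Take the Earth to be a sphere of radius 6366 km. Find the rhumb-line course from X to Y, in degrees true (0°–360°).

265.0°

Δψ = ln[tan(π/4+φ₂/2)/tan(π/4+φ₁/2)] = -0.0167
Δλ = -0.1920 rad (taken the short way round)
course = atan2(Δλ, Δψ) = 265.04°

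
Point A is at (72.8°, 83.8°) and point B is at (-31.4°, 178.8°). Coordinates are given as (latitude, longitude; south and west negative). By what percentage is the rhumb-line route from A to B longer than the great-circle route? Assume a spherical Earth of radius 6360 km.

3.5%

Great circle: σ = 2.1173 rad → d_gc = Rσ = 13466.1 km
Rhumb: Δφ = -1.8186, Δλ = +1.6581, Δψ = -2.4666, q = Δφ/Δψ = 0.7373 → d_rh = R√(Δφ²+q²Δλ²) = 13936.8 km
Excess = (13936.8 − 13466.1) / 13466.1 = 470.7 / 13466.1 = 3.50% ≈ 3.5%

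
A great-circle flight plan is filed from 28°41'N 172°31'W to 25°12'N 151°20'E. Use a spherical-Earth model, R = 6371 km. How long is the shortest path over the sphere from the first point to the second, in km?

cos σ = sin φ₁ sin φ₂ + cos φ₁ cos φ₂ cos Δλ
      = sin(28.68°)sin(25.20°) + cos(28.68°)cos(25.20°)cos(-36.15°) = 0.8453
σ = 32.293° → d = Rσ = 6371·0.56362 = 3591 km

3591 km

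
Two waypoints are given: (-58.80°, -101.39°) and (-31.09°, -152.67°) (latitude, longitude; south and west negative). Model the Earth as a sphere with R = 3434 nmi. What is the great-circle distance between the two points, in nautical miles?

2638 nmi

cos σ = sin φ₁ sin φ₂ + cos φ₁ cos φ₂ cos Δλ
      = sin(-58.80°)sin(-31.09°) + cos(-58.80°)cos(-31.09°)cos(-51.28°) = 0.7192
σ = 44.013° → d = Rσ = 3434·0.76817 = 2638 nmi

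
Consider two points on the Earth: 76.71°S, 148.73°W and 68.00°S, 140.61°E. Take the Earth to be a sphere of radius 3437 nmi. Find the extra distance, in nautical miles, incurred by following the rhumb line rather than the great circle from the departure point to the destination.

77 nmi

Great circle: cos σ = sin φ₁ sin φ₂ + cos φ₁ cos φ₂ cos Δλ,  σ = 0.3740 rad → d_gc = 1285.5 nmi
Rhumb line: Δψ = +0.5119, q = Δφ/Δψ = 0.2970, d_rh = R√(Δφ²+q²Δλ²) = 1362.8 nmi
Excess = 1362.8 − 1285.5 = 77.3 ≈ 77 nmi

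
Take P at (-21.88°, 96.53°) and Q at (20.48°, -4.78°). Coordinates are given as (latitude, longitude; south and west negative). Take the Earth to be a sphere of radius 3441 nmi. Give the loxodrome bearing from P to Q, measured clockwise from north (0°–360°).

Meridional parts: M(φ₁)=-0.3915, M(φ₂)=+0.3653 → ΔM = +0.7568;  Δλ = -1.7682 rad
tan C = Δλ / ΔM = -2.3363 → C = 293.17°

293.2°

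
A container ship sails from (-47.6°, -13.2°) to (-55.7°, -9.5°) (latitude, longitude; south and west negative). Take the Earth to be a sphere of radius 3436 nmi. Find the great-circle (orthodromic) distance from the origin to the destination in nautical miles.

505 nmi

Haversine: a = sin²(Δφ/2)+cos φ₁ cos φ₂ sin²(Δλ/2) = 0.00538;  σ = 2·atan2(√a,√(1−a))
σ = 8.416° → d = Rσ = 3436·0.14689 = 505 nmi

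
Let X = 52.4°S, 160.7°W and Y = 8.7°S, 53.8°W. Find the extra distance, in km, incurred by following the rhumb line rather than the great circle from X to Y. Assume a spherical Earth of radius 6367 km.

577 km

Great circle: cos σ = sin φ₁ sin φ₂ + cos φ₁ cos φ₂ cos Δλ,  σ = 1.6263 rad → d_gc = 10354.7 km
Rhumb line: Δψ = +0.9251, q = Δφ/Δψ = 0.8244, d_rh = R√(Δφ²+q²Δλ²) = 10931.6 km
Excess = 10931.6 − 10354.7 = 576.9 ≈ 577 km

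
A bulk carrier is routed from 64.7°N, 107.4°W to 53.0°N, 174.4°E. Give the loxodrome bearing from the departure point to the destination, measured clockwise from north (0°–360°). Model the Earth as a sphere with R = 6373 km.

253.7°

Meridional parts: M(φ₁)=+1.4941, M(φ₂)=+1.0948 → ΔM = -0.3993;  Δλ = -1.3648 rad
tan C = Δλ / ΔM = +3.4181 → C = 253.69°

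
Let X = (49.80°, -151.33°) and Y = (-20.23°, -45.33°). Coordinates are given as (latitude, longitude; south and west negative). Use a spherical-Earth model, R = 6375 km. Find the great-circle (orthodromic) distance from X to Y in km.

cos σ = sin φ₁ sin φ₂ + cos φ₁ cos φ₂ cos Δλ
      = sin(49.80°)sin(-20.23°) + cos(49.80°)cos(-20.23°)cos(106.00°) = -0.4310
σ = 115.534° → d = Rσ = 6375·2.01645 = 12855 km

12855 km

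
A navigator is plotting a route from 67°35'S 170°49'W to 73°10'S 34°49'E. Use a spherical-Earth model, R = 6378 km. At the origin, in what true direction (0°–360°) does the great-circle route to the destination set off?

N = sin Δλ·cos φ₂ = -0.1253;  D = cos φ₁ sin φ₂ − sin φ₁ cos φ₂ cos Δλ = -0.6064
initial course = atan2(N, D) = 191.67°

191.7°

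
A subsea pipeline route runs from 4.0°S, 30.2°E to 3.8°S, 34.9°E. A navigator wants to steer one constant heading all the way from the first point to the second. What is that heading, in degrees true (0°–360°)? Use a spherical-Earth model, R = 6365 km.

Δψ = ln[tan(π/4+φ₂/2)/tan(π/4+φ₁/2)] = +0.0035
Δλ = +0.0820 rad (taken the short way round)
course = atan2(Δλ, Δψ) = 87.56°

87.6°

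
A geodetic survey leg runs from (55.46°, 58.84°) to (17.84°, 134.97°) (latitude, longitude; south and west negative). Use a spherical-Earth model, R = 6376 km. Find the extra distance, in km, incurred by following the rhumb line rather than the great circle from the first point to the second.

239 km

Great circle: cos σ = sin φ₁ sin φ₂ + cos φ₁ cos φ₂ cos Δλ,  σ = 1.1791 rad → d_gc = 7518.1 km
Rhumb line: Δψ = -0.8518, q = Δφ/Δψ = 0.7708, d_rh = R√(Δφ²+q²Δλ²) = 7757.2 km
Excess = 7757.2 − 7518.1 = 239.1 ≈ 239 km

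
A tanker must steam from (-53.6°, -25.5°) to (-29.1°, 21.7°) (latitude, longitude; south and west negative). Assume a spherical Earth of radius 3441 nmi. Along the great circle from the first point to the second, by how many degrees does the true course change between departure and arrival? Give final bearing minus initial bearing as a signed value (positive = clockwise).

-32.9°

At departure: θ₁ = atan2(sin Δλ cos φ₂, cos φ₁ sin φ₂ − sin φ₁ cos φ₂ cos Δλ) = 73.55°
At arrival: θ₂ = atan2(sin Δλ cos φ₁, −cos φ₂ sin φ₁ + sin φ₂ cos φ₁ cos Δλ) = 40.64°
Δθ = θ₂ − θ₁ = -32.9°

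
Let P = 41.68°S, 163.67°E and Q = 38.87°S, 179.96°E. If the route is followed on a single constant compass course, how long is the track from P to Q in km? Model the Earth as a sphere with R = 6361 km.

1414 km

Δψ = ln[tan(π/4+φ₂/2)/tan(π/4+φ₁/2)] = +0.0643;  Δφ = +0.0490 rad,  Δλ = +0.2843 rad
q = Δφ/Δψ = 0.7628
d = R·√(Δφ² + q²Δλ²) = 6361·0.22234 = 1414 km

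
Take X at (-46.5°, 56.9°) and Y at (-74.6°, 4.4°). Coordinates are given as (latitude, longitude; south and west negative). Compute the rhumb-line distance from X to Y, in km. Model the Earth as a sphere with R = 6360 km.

4087 km

Rhumb course C = atan2(Δλ, Δψ) with Δψ = ln[tan(π/4+φ₂/2)/tan(π/4+φ₁/2)] = -1.0821, Δλ = -0.9163 → C = 220.26°
d = R·|Δφ| / |cos C| = 6360·0.49044 / 0.76314 = 4087 km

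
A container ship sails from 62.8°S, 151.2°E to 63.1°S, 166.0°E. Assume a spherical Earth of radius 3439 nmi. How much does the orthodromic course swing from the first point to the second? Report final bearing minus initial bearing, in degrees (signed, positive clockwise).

At departure: θ₁ = atan2(sin Δλ cos φ₂, cos φ₁ sin φ₂ − sin φ₁ cos φ₂ cos Δλ) = 99.14°
At arrival: θ₂ = atan2(sin Δλ cos φ₁, −cos φ₂ sin φ₁ + sin φ₂ cos φ₁ cos Δλ) = 85.94°
Δθ = θ₂ − θ₁ = -13.2°

-13.2°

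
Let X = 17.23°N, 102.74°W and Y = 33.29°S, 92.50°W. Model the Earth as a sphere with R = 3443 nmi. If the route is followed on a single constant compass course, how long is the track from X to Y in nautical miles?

3092 nmi

Rhumb course C = atan2(Δλ, Δψ) with Δψ = ln[tan(π/4+φ₂/2)/tan(π/4+φ₁/2)] = -0.9221, Δλ = +0.1787 → C = 169.03°
d = R·|Δφ| / |cos C| = 3443·0.88174 / 0.98173 = 3092 nmi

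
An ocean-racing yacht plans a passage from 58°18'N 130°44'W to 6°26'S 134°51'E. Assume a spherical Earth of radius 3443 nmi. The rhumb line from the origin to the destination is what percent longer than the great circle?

3.5%

Great circle: σ = 1.7068 rad → d_gc = Rσ = 5876.4 nmi
Rhumb: Δφ = -1.1298, Δλ = -1.6479, Δψ = -1.3716, q = Δφ/Δψ = 0.8237 → d_rh = R√(Δφ²+q²Δλ²) = 6080.5 nmi
Excess = (6080.5 − 5876.4) / 5876.4 = 204.1 / 5876.4 = 3.47% ≈ 3.5%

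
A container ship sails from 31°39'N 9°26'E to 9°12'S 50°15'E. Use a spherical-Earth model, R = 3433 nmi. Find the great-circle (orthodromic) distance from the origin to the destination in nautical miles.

Haversine: a = sin²(Δφ/2)+cos φ₁ cos φ₂ sin²(Δλ/2) = 0.22397;  σ = 2·atan2(√a,√(1−a))
σ = 56.491° → d = Rσ = 3433·0.98596 = 3385 nmi

3385 nmi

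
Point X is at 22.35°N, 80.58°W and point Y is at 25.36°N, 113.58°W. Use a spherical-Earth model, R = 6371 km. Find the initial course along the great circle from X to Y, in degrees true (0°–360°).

282.4°

N = sin Δλ·cos φ₂ = -0.4922;  D = cos φ₁ sin φ₂ − sin φ₁ cos φ₂ cos Δλ = +0.1079
initial course = atan2(N, D) = 282.37°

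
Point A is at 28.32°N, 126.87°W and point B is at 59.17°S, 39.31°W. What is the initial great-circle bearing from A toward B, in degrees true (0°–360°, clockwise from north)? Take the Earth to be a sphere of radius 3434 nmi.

θ = atan2( sin Δλ·cos φ₂ ,  cos φ₁ sin φ₂ − sin φ₁ cos φ₂ cos Δλ )
  = atan2(+0.5120, -0.7663) = 146.25°

146.2°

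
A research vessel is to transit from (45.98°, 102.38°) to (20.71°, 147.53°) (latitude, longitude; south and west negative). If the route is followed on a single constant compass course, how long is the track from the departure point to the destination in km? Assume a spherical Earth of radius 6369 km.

Rhumb course C = atan2(Δλ, Δψ) with Δψ = ln[tan(π/4+φ₂/2)/tan(π/4+φ₁/2)] = -0.5362, Δλ = +0.7880 → C = 124.23°
d = R·|Δφ| / |cos C| = 6369·0.44104 / 0.56254 = 4993 km

4993 km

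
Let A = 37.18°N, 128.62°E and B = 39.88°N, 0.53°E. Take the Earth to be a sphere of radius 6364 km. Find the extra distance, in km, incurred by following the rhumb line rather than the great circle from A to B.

Great circle: cos σ = sin φ₁ sin φ₂ + cos φ₁ cos φ₂ cos Δλ,  σ = 1.5605 rad → d_gc = 9930.99 km
Rhumb line: Δψ = +0.0603, q = Δφ/Δψ = 0.7821, d_rh = R√(Δφ²+q²Δλ²) = 11131.47 km
Excess = 11131.47 − 9930.99 = 1200.48 ≈ 1200 km

1200 km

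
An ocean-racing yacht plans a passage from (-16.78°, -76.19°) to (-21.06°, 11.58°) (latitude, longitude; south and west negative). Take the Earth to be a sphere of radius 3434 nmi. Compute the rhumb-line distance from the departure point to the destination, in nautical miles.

Δψ = ln[tan(π/4+φ₂/2)/tan(π/4+φ₁/2)] = -0.0790;  Δφ = -0.0747 rad,  Δλ = +1.5319 rad
q = Δφ/Δψ = 0.9457
d = R·√(Δφ² + q²Δλ²) = 3434·1.45062 = 4981 nmi

4981 nmi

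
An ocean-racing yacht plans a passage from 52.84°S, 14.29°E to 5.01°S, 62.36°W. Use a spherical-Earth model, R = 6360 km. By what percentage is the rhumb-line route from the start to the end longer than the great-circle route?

Great circle: σ = 1.3607 rad → d_gc = Rσ = 8654.2 km
Rhumb: Δφ = +0.8348, Δλ = -1.3378, Δψ = +1.0026, q = Δφ/Δψ = 0.8326 → d_rh = R√(Δφ²+q²Δλ²) = 8852.7 km
Excess = (8852.7 − 8654.2) / 8654.2 = 198.5 / 8654.2 = 2.29% ≈ 2.3%

2.3%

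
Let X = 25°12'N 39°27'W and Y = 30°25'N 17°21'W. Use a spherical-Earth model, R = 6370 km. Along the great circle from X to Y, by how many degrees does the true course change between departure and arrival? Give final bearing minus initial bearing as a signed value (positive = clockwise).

Initial bearing θ₁ = atan2(sin Δλ cos φ₂, cos φ₁ sin φ₂ − sin φ₁ cos φ₂ cos Δλ) = 70.03°
Final bearing θ₂ = (initial bearing from the destination back to the start) + 180° = 80.45°
Δθ = θ₂ − θ₁ = +10.4°

+10.4°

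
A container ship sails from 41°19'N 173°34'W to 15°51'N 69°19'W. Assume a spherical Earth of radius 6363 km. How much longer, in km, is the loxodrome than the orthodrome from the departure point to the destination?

443 km

Great circle: cos σ = sin φ₁ sin φ₂ + cos φ₁ cos φ₂ cos Δλ,  σ = 1.5683 rad → d_gc = 9979.3 km
Rhumb line: Δψ = -0.5130, q = Δφ/Δψ = 0.8665, d_rh = R√(Δφ²+q²Δλ²) = 10422.7 km
Excess = 10422.7 − 9979.3 = 443.4 ≈ 443 km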